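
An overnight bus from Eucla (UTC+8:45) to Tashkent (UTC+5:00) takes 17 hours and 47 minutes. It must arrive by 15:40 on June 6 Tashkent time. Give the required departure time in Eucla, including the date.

Target arrival in UTC: 15:40 − 5:00 = 10:40 on Jun 6.
Subtract 17 hours 47 minutes → departure 16:53 UTC on Jun 5.
Eucla is UTC+8:45: 16:53 + 8:45 = 01:38 on Jun 6.

01:38 on June 6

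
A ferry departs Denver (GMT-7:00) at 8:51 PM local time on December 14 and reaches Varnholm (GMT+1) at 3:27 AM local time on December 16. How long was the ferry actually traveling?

22 hours 36 minutes

Departure in UTC: 8:51 PM + 7:00 = 3:51 AM on Dec 15.
Arrival in UTC: 3:27 AM − 1:00 = 2:27 AM on Dec 16.
Elapsed = 2:27 AM − 3:51 AM (+1 day) = 22 hours 36 minutes.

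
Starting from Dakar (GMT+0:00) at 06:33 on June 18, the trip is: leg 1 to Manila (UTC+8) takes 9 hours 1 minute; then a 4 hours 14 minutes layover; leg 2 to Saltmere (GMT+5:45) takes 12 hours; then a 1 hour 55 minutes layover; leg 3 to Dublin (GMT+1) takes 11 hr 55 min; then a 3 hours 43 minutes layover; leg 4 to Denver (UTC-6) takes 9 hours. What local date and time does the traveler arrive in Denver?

Dakar is at UTC+0, so departure is already 06:33 UTC on Jun 18.
Add 9 hours 1 minute leg 1 → 15:34 UTC.
Add 4 hours 14 minutes layover in Manila → 19:48 UTC.
Add 12 hours leg 2 → 07:48 UTC (Jun 19).
Add 1 hour and 55 minutes layover in Saltmere → 09:43 UTC.
Add 11 hours 55 minutes leg 3 → 21:38 UTC.
Add 3 hours 43 minutes layover in Dublin → 01:21 UTC (Jun 20).
Add 9 hours leg 4 → 10:21 UTC.
Denver is UTC−6:00, so local arrival = 10:21 − 6:00 = 04:21 on Jun 20.

04:21 on June 20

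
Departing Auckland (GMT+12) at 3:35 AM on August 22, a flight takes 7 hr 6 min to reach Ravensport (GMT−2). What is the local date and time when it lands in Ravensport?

Ravensport is 14:00 behind Auckland.
After 7 hours 6 minutes it is 10:41 AM in Auckland.
Shift by the zone difference: 10:41 AM − 14:00 = 8:41 PM on Aug 21 in Ravensport.

8:41 PM on August 21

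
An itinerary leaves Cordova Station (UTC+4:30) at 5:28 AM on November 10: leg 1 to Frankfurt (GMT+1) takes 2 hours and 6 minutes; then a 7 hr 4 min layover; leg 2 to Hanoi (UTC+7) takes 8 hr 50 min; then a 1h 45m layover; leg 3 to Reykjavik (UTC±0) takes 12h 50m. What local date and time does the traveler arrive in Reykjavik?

9:33 AM on Nov 11

Convert departure to UTC: 5:28 AM − 4:30 = 12:58 AM UTC on Nov 10.
Add 2 hours 6 minutes leg 1 → 3:04 AM UTC.
Add 7 hours 4 minutes layover in Frankfurt → 10:08 AM UTC.
Add 8 hours and 50 minutes leg 2 → 6:58 PM UTC.
Add 1 hour 45 minutes layover in Hanoi → 8:43 PM UTC.
Add 12 hours 50 minutes leg 3 → 9:33 AM UTC (Nov 11).
Reykjavik is UTC+0, so local arrival is the same: 9:33 AM on Nov 11.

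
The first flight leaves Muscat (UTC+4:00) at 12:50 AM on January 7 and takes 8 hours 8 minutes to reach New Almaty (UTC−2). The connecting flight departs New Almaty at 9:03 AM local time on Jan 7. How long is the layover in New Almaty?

Convert departure to UTC: 12:50 AM − 4:00 = 8:50 PM UTC on Jan 6.
Add 8 hours and 8 minutes flight time → 4:58 AM UTC (Jan 7).
New Almaty is UTC−2:00, so local arrival = 4:58 AM − 2:00 = 2:58 AM on Jan 7.
Layover = 9:03 AM − 2:58 AM = 6 hours 5 minutes.

6 hours 5 minutes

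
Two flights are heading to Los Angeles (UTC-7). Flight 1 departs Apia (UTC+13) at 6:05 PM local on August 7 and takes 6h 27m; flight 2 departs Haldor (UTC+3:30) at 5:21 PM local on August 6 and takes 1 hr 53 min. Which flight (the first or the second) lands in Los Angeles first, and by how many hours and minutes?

Flight 1 in UTC: 6:05 PM − 13:00 = 5:05 AM on Aug 7.
+6 hours and 27 minutes → arrive 11:32 AM UTC on Aug 7.
Flight 2 in UTC: 5:21 PM − 3:30 = 1:51 PM on Aug 6.
+1 hour and 53 minutes → arrive 3:44 PM UTC on Aug 6.
Flight 2 lands earlier by 19 hours 48 minutes.

the second, by 19 hours 48 minutes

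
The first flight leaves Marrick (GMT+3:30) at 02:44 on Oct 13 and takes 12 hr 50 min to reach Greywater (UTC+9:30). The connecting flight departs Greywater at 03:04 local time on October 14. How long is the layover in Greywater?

5 hours 30 minutes

Convert departure to UTC: 02:44 − 3:30 = 23:14 UTC on Oct 12.
Add 12 hours 50 minutes flight time → 12:04 UTC (Oct 13).
Greywater is UTC+9:30, so local arrival = 12:04 + 9:30 = 21:34 on Oct 13.
Layover = 03:04 − 21:34 (+1 day) = 5 hours 30 minutes.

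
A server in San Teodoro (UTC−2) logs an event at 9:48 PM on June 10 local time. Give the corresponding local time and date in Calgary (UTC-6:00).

Calgary is 4:00 behind San Teodoro.
Shift by the zone difference: 9:48 PM − 4:00 = 5:48 PM on Jun 10 in Calgary.

5:48 PM on June 10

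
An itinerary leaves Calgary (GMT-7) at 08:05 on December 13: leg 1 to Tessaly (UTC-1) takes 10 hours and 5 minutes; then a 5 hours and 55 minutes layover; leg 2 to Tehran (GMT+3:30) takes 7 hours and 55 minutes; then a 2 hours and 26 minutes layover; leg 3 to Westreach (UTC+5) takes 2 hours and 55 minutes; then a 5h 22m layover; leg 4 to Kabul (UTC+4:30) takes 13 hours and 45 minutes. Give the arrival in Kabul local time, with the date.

19:58 on December 15

Convert departure to UTC: 08:05 + 7:00 = 15:05 UTC on Dec 13.
Add 10 hours 5 minutes leg 1 → 01:10 UTC (Dec 14).
Add 5 hours 55 minutes layover in Tessaly → 07:05 UTC.
Add 7 hours 55 minutes leg 2 → 15:00 UTC.
Add 2 hours 26 minutes layover in Tehran → 17:26 UTC.
Add 2 hours 55 minutes leg 3 → 20:21 UTC.
Add 5 hours 22 minutes layover in Westreach → 01:43 UTC (Dec 15).
Add 13 hours 45 minutes leg 4 → 15:28 UTC.
Kabul is UTC+4:30, so local arrival = 15:28 + 4:30 = 19:58 on Dec 15.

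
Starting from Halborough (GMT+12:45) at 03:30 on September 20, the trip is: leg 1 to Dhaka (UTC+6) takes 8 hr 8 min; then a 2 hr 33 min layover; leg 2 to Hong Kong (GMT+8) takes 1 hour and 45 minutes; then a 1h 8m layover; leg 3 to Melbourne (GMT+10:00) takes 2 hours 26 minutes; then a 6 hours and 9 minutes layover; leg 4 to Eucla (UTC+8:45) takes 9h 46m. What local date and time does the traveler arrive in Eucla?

07:25 on September 21

Convert departure to UTC: 03:30 − 12:45 = 14:45 UTC on Sep 19.
Add 8 hours 8 minutes leg 1 → 22:53 UTC.
Add 2 hours and 33 minutes layover in Dhaka → 01:26 UTC (Sep 20).
Add 1 hour and 45 minutes leg 2 → 03:11 UTC.
Add 1 hour 8 minutes layover in Hong Kong → 04:19 UTC.
Add 2 hours 26 minutes leg 3 → 06:45 UTC.
Add 6 hours 9 minutes layover in Melbourne → 12:54 UTC.
Add 9 hours and 46 minutes leg 4 → 22:40 UTC.
Eucla is UTC+8:45, so local arrival = 22:40 + 8:45 = 07:25 on Sep 21.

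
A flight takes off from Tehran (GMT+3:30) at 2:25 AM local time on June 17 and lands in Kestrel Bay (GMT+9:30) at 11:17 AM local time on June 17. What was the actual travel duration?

2 hours 52 minutes

Departure in UTC: 2:25 AM − 3:30 = 10:55 PM on Jun 16.
Arrival in UTC: 11:17 AM − 9:30 = 1:47 AM on Jun 17.
Elapsed = 1:47 AM − 10:55 PM (+1 day) = 2 hours 52 minutes.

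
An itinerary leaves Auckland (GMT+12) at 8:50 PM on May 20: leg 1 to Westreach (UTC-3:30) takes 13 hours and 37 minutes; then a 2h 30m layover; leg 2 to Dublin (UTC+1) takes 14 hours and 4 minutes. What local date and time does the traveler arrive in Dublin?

Convert departure to UTC: 8:50 PM − 12:00 = 8:50 AM UTC on May 20.
Add 13 hours 37 minutes leg 1 → 10:27 PM UTC.
Add 2 hours 30 minutes layover in Westreach → 12:57 AM UTC (May 21).
Add 14 hours and 4 minutes leg 2 → 3:01 PM UTC.
Dublin is UTC+1:00, so local arrival = 3:01 PM + 1:00 = 4:01 PM on May 21.

4:01 PM on May 21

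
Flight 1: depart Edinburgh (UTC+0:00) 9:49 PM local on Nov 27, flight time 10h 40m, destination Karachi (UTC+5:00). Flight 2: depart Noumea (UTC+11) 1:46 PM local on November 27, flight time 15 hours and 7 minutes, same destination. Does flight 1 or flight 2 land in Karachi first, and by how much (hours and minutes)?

the second, by 14 hours 36 minutes

Flight 1 departs at 9:49 PM UTC (Nov 27).
+10 hours and 40 minutes → arrive 8:29 AM UTC on Nov 28.
Flight 2 in UTC: 1:46 PM − 11:00 = 2:46 AM on Nov 27.
+15 hours and 7 minutes → arrive 5:53 PM UTC on Nov 27.
Flight 2 lands earlier by 14 hours 36 minutes.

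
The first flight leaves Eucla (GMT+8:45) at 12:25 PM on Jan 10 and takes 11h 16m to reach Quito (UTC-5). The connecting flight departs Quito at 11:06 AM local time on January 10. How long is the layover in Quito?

Convert departure to UTC: 12:25 PM − 8:45 = 3:40 AM UTC on Jan 10.
Add 11 hours 16 minutes flight time → 2:56 PM UTC.
Quito is UTC−5:00, so local arrival = 2:56 PM − 5:00 = 9:56 AM on Jan 10.
Layover = 11:06 AM − 9:56 AM = 1 hour 10 minutes.

1 hour 10 minutes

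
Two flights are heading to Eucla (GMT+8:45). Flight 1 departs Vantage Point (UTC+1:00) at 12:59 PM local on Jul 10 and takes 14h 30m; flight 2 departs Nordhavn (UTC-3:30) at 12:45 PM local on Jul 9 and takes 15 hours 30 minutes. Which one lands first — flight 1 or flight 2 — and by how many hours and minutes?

the second, by 18 hours 44 minutes

Flight 1 in UTC: 12:59 PM − 1:00 = 11:59 AM on Jul 10.
+14 hours 30 minutes → arrive 2:29 AM UTC on Jul 11.
Flight 2 in UTC: 12:45 PM + 3:30 = 4:15 PM on Jul 9.
+15 hours and 30 minutes → arrive 7:45 AM UTC on Jul 10.
Flight 2 lands earlier by 18 hours 44 minutes.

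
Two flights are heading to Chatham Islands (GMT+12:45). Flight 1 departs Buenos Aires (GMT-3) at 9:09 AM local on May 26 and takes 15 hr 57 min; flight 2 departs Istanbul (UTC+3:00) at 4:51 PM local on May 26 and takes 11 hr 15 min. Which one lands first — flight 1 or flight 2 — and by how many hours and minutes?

Flight 1 in UTC: 9:09 AM + 3:00 = 12:09 PM on May 26.
+15 hours 57 minutes → arrive 4:06 AM UTC on May 27.
Flight 2 in UTC: 4:51 PM − 3:00 = 1:51 PM on May 26.
+11 hours 15 minutes → arrive 1:06 AM UTC on May 27.
Flight 2 lands earlier by 3 hours.

the second, by 3 hours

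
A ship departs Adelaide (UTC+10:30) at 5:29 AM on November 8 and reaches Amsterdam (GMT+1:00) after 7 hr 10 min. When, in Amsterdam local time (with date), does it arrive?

Convert departure to UTC: 5:29 AM − 10:30 = 6:59 PM UTC on Nov 7.
Add 7 hours and 10 minutes travel time → 2:09 AM UTC (Nov 8).
Amsterdam is UTC+1:00, so local arrival = 2:09 AM + 1:00 = 3:09 AM on Nov 8.

3:09 AM on November 8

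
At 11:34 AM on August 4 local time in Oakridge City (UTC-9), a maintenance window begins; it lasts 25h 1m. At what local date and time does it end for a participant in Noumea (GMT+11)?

8:35 AM on August 6

Noumea is 20:00 ahead of Oakridge City.
After 25 hours and 1 minute it is 12:35 PM (Aug 5) in Oakridge City.
Shift by the zone difference: 12:35 PM + 20:00 = 8:35 AM on Aug 6 in Noumea.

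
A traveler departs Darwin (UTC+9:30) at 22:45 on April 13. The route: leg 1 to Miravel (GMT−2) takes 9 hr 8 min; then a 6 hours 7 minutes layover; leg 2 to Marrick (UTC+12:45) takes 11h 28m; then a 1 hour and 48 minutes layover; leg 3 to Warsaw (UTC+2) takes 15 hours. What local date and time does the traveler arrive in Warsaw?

Convert departure to UTC: 22:45 − 9:30 = 13:15 UTC on Apr 13.
Add 9 hours 8 minutes leg 1 → 22:23 UTC.
Add 6 hours and 7 minutes layover in Miravel → 04:30 UTC (Apr 14).
Add 11 hours and 28 minutes leg 2 → 15:58 UTC.
Add 1 hour 48 minutes layover in Marrick → 17:46 UTC.
Add 15 hours leg 3 → 08:46 UTC (Apr 15).
Warsaw is UTC+2:00, so local arrival = 08:46 + 2:00 = 10:46 on Apr 15.

10:46 on April 15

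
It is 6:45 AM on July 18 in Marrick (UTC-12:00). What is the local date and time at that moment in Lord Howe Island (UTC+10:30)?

5:15 AM on July 19

In UTC: 6:45 AM + 12:00 = 6:45 PM on Jul 18.
Lord Howe Island is UTC+10:30: 6:45 PM + 10:30 = 5:15 AM on Jul 19.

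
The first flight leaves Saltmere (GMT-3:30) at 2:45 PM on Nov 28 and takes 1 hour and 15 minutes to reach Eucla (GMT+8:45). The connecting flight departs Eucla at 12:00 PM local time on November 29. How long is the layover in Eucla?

Convert departure to UTC: 2:45 PM + 3:30 = 6:15 PM UTC on Nov 28.
Add 1 hour and 15 minutes flight time → 7:30 PM UTC.
Eucla is UTC+8:45, so local arrival = 7:30 PM + 8:45 = 4:15 AM on Nov 29.
Layover = 12:00 PM − 4:15 AM = 7 hours 45 minutes.

7 hours 45 minutes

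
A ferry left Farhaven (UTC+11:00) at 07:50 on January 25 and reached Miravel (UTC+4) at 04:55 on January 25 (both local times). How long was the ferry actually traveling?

4 hours 5 minutes

Departure in UTC: 07:50 − 11:00 = 20:50 on Jan 24.
Arrival in UTC: 04:55 − 4:00 = 00:55 on Jan 25.
Elapsed = 00:55 − 20:50 (+1 day) = 4 hours 5 minutes.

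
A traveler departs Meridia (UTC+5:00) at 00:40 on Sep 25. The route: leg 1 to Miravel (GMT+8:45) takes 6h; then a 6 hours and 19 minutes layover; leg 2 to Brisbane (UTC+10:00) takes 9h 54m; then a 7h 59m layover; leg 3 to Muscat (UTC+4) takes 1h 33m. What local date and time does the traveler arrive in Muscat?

Convert departure to UTC: 00:40 − 5:00 = 19:40 UTC on Sep 24.
Add 6 hours leg 1 → 01:40 UTC (Sep 25).
Add 6 hours 19 minutes layover in Miravel → 07:59 UTC.
Add 9 hours 54 minutes leg 2 → 17:53 UTC.
Add 7 hours 59 minutes layover in Brisbane → 01:52 UTC (Sep 26).
Add 1 hour 33 minutes leg 3 → 03:25 UTC.
Muscat is UTC+4:00, so local arrival = 03:25 + 4:00 = 07:25 on Sep 26.

07:25 on September 26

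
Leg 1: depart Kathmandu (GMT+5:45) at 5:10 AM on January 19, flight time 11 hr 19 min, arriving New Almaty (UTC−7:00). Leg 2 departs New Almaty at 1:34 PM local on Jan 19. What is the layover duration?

9 hours 50 minutes

Convert departure to UTC: 5:10 AM − 5:45 = 11:25 PM UTC on Jan 18.
Add 11 hours and 19 minutes flight time → 10:44 AM UTC (Jan 19).
New Almaty is UTC−7:00, so local arrival = 10:44 AM − 7:00 = 3:44 AM on Jan 19.
Layover = 1:34 PM − 3:44 AM = 9 hours 50 minutes.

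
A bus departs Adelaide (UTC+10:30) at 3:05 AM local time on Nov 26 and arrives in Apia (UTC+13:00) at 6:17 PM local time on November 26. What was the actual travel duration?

Departure in UTC: 3:05 AM − 10:30 = 4:35 PM on Nov 25.
Arrival in UTC: 6:17 PM − 13:00 = 5:17 AM on Nov 26.
Elapsed = 5:17 AM − 4:35 PM (+1 day) = 12 hours 42 minutes.

12 hours 42 minutes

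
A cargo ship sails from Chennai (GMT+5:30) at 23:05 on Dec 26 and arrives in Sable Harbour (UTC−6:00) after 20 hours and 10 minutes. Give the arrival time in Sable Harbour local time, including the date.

07:45 on Dec 27

Convert departure to UTC: 23:05 − 5:30 = 17:35 UTC on Dec 26.
Add 20 hours and 10 minutes travel time → 13:45 UTC (Dec 27).
Sable Harbour is UTC−6:00, so local arrival = 13:45 − 6:00 = 07:45 on Dec 27.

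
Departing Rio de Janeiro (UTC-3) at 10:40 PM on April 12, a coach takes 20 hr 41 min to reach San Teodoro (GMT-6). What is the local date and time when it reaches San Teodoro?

4:21 PM on Apr 13

Convert departure to UTC: 10:40 PM + 3:00 = 1:40 AM UTC on Apr 13.
Add 20 hours and 41 minutes travel time → 10:21 PM UTC.
San Teodoro is UTC−6:00, so local arrival = 10:21 PM − 6:00 = 4:21 PM on Apr 13.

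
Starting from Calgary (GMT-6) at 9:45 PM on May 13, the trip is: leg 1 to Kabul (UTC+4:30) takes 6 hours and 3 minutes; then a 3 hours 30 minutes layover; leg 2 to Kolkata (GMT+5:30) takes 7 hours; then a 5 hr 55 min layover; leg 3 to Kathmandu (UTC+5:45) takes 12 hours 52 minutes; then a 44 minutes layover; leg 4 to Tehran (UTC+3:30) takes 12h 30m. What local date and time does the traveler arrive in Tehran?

7:49 AM on May 16

Convert departure to UTC: 9:45 PM + 6:00 = 3:45 AM UTC on May 14.
Add 6 hours 3 minutes leg 1 → 9:48 AM UTC.
Add 3 hours 30 minutes layover in Kabul → 1:18 PM UTC.
Add 7 hours leg 2 → 8:18 PM UTC.
Add 5 hours and 55 minutes layover in Kolkata → 2:13 AM UTC (May 15).
Add 12 hours and 52 minutes leg 3 → 3:05 PM UTC.
Add 44 minutes layover in Kathmandu → 3:49 PM UTC.
Add 12 hours and 30 minutes leg 4 → 4:19 AM UTC (May 16).
Tehran is UTC+3:30, so local arrival = 4:19 AM + 3:30 = 7:49 AM on May 16.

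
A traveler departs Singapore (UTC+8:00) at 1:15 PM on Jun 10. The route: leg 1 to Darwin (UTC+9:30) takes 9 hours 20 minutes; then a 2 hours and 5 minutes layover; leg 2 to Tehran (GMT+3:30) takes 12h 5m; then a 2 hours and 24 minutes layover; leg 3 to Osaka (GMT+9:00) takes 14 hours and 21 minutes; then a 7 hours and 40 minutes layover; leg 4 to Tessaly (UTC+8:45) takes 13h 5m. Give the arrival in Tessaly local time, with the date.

3:00 AM on June 13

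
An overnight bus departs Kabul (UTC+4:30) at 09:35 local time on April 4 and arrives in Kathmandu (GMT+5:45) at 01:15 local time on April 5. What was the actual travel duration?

Kathmandu is 1:15 ahead of Kabul.
Clock-face elapsed time (ignoring zones) is 15 hours 40 minutes.
Actual elapsed = 15 hours 40 minutes − 1:15 = 14 hours 25 minutes.

14 hours 25 minutes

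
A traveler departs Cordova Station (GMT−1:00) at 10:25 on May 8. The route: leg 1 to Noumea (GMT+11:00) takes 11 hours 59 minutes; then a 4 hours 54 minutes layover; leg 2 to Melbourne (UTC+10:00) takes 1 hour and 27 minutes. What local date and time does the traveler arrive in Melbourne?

15:45 on May 9

Convert departure to UTC: 10:25 + 1:00 = 11:25 UTC on May 8.
Add 11 hours 59 minutes leg 1 → 23:24 UTC.
Add 4 hours and 54 minutes layover in Noumea → 04:18 UTC (May 9).
Add 1 hour and 27 minutes leg 2 → 05:45 UTC.
Melbourne is UTC+10:00, so local arrival = 05:45 + 10:00 = 15:45 on May 9.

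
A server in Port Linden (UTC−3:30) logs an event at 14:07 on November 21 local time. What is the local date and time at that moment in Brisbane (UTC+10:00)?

03:37 on November 22

Brisbane is 13:30 ahead of Port Linden.
Shift by the zone difference: 14:07 + 13:30 = 03:37 on Nov 22 in Brisbane.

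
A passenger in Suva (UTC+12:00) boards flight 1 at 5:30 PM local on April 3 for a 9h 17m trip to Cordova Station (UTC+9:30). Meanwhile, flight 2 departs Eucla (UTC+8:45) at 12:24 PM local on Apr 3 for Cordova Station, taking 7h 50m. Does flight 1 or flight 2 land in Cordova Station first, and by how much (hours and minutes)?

Flight 1 in UTC: 5:30 PM − 12:00 = 5:30 AM on Apr 3.
+9 hours and 17 minutes → arrive 2:47 PM UTC on Apr 3.
Flight 2 in UTC: 12:24 PM − 8:45 = 3:39 AM on Apr 3.
+7 hours 50 minutes → arrive 11:29 AM UTC on Apr 3.
Flight 2 lands earlier by 3 hours 18 minutes.

the second, by 3 hours 18 minutes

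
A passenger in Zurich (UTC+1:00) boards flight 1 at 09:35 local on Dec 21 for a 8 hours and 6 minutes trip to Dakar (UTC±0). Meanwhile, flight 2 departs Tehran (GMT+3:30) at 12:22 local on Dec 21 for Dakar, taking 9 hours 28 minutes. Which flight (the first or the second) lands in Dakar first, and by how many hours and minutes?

Flight 1 in UTC: 09:35 − 1:00 = 08:35 on Dec 21.
+8 hours and 6 minutes → arrive 16:41 UTC on Dec 21.
Flight 2 in UTC: 12:22 − 3:30 = 08:52 on Dec 21.
+9 hours and 28 minutes → arrive 18:20 UTC on Dec 21.
Flight 1 lands earlier by 1 hour 39 minutes.

the first, by 1 hour 39 minutes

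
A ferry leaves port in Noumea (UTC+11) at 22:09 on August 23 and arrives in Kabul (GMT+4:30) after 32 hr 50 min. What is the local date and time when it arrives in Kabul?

Kabul is 6:30 behind Noumea.
After 32 hours and 50 minutes it is 06:59 (Aug 25) in Noumea.
Shift by the zone difference: 06:59 − 6:30 = 00:29 on Aug 25 in Kabul.

00:29 on August 25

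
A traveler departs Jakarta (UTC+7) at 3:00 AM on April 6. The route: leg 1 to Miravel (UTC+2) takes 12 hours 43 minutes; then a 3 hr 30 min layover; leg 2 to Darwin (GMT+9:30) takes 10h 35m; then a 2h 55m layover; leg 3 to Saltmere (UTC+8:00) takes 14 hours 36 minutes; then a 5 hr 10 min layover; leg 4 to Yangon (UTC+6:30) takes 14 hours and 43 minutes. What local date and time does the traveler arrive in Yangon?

6:42 PM on April 8

Convert departure to UTC: 3:00 AM − 7:00 = 8:00 PM UTC on Apr 5.
Add 12 hours 43 minutes leg 1 → 8:43 AM UTC (Apr 6).
Add 3 hours and 30 minutes layover in Miravel → 12:13 PM UTC.
Add 10 hours and 35 minutes leg 2 → 10:48 PM UTC.
Add 2 hours 55 minutes layover in Darwin → 1:43 AM UTC (Apr 7).
Add 14 hours 36 minutes leg 3 → 4:19 PM UTC.
Add 5 hours 10 minutes layover in Saltmere → 9:29 PM UTC.
Add 14 hours and 43 minutes leg 4 → 12:12 PM UTC (Apr 8).
Yangon is UTC+6:30, so local arrival = 12:12 PM + 6:30 = 6:42 PM on Apr 8.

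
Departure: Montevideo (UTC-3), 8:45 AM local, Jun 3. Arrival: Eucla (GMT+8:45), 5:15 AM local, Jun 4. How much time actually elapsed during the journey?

Departure in UTC: 8:45 AM + 3:00 = 11:45 AM on Jun 3.
Arrival in UTC: 5:15 AM − 8:45 = 8:30 PM on Jun 3.
Elapsed = 8:30 PM − 11:45 AM = 8 hours 45 minutes.

8 hours 45 minutes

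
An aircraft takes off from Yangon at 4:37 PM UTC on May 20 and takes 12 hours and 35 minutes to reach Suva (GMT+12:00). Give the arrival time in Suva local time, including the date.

Departure is given in UTC: 4:37 PM on May 20.
Add 12 hours and 35 minutes → 5:12 AM UTC (May 21).
Suva is UTC+12:00: 5:12 AM + 12:00 = 5:12 PM on May 21.

5:12 PM on May 21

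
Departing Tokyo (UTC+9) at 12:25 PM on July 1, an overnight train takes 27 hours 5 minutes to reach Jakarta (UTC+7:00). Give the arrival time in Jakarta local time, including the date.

1:30 PM on July 2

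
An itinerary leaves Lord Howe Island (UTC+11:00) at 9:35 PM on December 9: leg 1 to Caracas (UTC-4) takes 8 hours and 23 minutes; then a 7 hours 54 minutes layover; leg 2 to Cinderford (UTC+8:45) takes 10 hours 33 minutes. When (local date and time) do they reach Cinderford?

Convert departure to UTC: 9:35 PM − 11:00 = 10:35 AM UTC on Dec 9.
Add 8 hours and 23 minutes leg 1 → 6:58 PM UTC.
Add 7 hours and 54 minutes layover in Caracas → 2:52 AM UTC (Dec 10).
Add 10 hours and 33 minutes leg 2 → 1:25 PM UTC.
Cinderford is UTC+8:45, so local arrival = 1:25 PM + 8:45 = 10:10 PM on Dec 10.

10:10 PM on Dec 10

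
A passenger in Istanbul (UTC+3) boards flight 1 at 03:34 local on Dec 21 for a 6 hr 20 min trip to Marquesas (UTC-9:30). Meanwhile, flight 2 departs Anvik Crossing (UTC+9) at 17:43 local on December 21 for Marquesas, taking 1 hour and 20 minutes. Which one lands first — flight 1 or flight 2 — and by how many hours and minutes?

Flight 1 in UTC: 03:34 − 3:00 = 00:34 on Dec 21.
+6 hours 20 minutes → arrive 06:54 UTC on Dec 21.
Flight 2 in UTC: 17:43 − 9:00 = 08:43 on Dec 21.
+1 hour 20 minutes → arrive 10:03 UTC on Dec 21.
Flight 1 lands earlier by 3 hours 9 minutes.

the first, by 3 hours 9 minutes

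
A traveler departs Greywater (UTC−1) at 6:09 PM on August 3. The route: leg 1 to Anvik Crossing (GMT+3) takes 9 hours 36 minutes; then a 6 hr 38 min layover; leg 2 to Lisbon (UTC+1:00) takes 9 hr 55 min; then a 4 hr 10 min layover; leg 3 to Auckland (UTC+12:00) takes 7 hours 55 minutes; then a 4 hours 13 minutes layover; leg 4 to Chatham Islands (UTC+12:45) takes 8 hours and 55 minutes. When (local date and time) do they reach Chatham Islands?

Convert departure to UTC: 6:09 PM + 1:00 = 7:09 PM UTC on Aug 3.
Add 9 hours and 36 minutes leg 1 → 4:45 AM UTC (Aug 4).
Add 6 hours 38 minutes layover in Anvik Crossing → 11:23 AM UTC.
Add 9 hours 55 minutes leg 2 → 9:18 PM UTC.
Add 4 hours and 10 minutes layover in Lisbon → 1:28 AM UTC (Aug 5).
Add 7 hours and 55 minutes leg 3 → 9:23 AM UTC.
Add 4 hours and 13 minutes layover in Auckland → 1:36 PM UTC.
Add 8 hours 55 minutes leg 4 → 10:31 PM UTC.
Chatham Islands is UTC+12:45, so local arrival = 10:31 PM + 12:45 = 11:16 AM on Aug 6.

11:16 AM on August 6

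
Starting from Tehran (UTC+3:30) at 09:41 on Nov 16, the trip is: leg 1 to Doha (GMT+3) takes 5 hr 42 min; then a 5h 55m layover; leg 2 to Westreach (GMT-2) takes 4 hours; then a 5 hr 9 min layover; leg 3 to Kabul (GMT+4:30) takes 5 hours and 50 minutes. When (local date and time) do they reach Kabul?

Convert departure to UTC: 09:41 − 3:30 = 06:11 UTC on Nov 16.
Add 5 hours and 42 minutes leg 1 → 11:53 UTC.
Add 5 hours and 55 minutes layover in Doha → 17:48 UTC.
Add 4 hours leg 2 → 21:48 UTC.
Add 5 hours and 9 minutes layover in Westreach → 02:57 UTC (Nov 17).
Add 5 hours and 50 minutes leg 3 → 08:47 UTC.
Kabul is UTC+4:30, so local arrival = 08:47 + 4:30 = 13:17 on Nov 17.

13:17 on November 17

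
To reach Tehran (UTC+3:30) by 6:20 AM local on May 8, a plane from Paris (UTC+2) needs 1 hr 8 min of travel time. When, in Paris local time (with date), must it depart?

Target arrival in UTC: 6:20 AM − 3:30 = 2:50 AM on May 8.
Subtract 1 hour and 8 minutes → departure 1:42 AM UTC on May 8.
Paris is UTC+2:00: 1:42 AM + 2:00 = 3:42 AM on May 8.

3:42 AM on May 8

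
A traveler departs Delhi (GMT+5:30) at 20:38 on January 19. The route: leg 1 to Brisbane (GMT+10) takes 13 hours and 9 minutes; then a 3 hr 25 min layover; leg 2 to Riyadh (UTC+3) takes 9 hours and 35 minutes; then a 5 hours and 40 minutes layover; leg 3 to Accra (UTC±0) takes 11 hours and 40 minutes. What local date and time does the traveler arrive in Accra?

10:37 on January 21

Convert departure to UTC: 20:38 − 5:30 = 15:08 UTC on Jan 19.
Add 13 hours and 9 minutes leg 1 → 04:17 UTC (Jan 20).
Add 3 hours and 25 minutes layover in Brisbane → 07:42 UTC.
Add 9 hours 35 minutes leg 2 → 17:17 UTC.
Add 5 hours 40 minutes layover in Riyadh → 22:57 UTC.
Add 11 hours 40 minutes leg 3 → 10:37 UTC (Jan 21).
Accra is UTC+0, so local arrival is the same: 10:37 on Jan 21.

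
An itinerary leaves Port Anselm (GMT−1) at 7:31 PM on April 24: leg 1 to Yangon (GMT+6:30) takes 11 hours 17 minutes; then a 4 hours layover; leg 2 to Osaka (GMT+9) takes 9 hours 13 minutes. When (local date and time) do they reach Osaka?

6:01 AM on April 26

Convert departure to UTC: 7:31 PM + 1:00 = 8:31 PM UTC on Apr 24.
Add 11 hours and 17 minutes leg 1 → 7:48 AM UTC (Apr 25).
Add 4 hours layover in Yangon → 11:48 AM UTC.
Add 9 hours and 13 minutes leg 2 → 9:01 PM UTC.
Osaka is UTC+9:00, so local arrival = 9:01 PM + 9:00 = 6:01 AM on Apr 26.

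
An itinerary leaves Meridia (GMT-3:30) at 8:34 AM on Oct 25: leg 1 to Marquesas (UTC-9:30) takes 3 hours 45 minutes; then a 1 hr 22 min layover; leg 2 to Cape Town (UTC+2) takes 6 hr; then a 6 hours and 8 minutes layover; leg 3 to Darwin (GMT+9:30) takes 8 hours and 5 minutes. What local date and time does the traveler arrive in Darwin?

Convert departure to UTC: 8:34 AM + 3:30 = 12:04 PM UTC on Oct 25.
Add 3 hours and 45 minutes leg 1 → 3:49 PM UTC.
Add 1 hour and 22 minutes layover in Marquesas → 5:11 PM UTC.
Add 6 hours leg 2 → 11:11 PM UTC.
Add 6 hours 8 minutes layover in Cape Town → 5:19 AM UTC (Oct 26).
Add 8 hours and 5 minutes leg 3 → 1:24 PM UTC.
Darwin is UTC+9:30, so local arrival = 1:24 PM + 9:30 = 10:54 PM on Oct 26.

10:54 PM on October 26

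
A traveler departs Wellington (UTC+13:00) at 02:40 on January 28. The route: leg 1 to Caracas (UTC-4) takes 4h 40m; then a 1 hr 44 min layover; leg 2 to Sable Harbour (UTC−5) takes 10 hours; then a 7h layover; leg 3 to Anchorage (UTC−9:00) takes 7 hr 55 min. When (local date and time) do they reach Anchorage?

11:59 on January 28

Convert departure to UTC: 02:40 − 13:00 = 13:40 UTC on Jan 27.
Add 4 hours and 40 minutes leg 1 → 18:20 UTC.
Add 1 hour 44 minutes layover in Caracas → 20:04 UTC.
Add 10 hours leg 2 → 06:04 UTC (Jan 28).
Add 7 hours layover in Sable Harbour → 13:04 UTC.
Add 7 hours and 55 minutes leg 3 → 20:59 UTC.
Anchorage is UTC−9:00, so local arrival = 20:59 − 9:00 = 11:59 on Jan 28.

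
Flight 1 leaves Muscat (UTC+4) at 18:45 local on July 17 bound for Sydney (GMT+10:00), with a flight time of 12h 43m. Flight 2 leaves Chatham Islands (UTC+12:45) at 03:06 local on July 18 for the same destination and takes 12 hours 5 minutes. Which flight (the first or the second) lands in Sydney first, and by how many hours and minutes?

the second, by 1 hour 2 minutes

Flight 1 in UTC: 18:45 − 4:00 = 14:45 on Jul 17.
+12 hours 43 minutes → arrive 03:28 UTC on Jul 18.
Flight 2 in UTC: 03:06 − 12:45 = 14:21 on Jul 17.
+12 hours and 5 minutes → arrive 02:26 UTC on Jul 18.
Flight 2 lands earlier by 1 hour 2 minutes.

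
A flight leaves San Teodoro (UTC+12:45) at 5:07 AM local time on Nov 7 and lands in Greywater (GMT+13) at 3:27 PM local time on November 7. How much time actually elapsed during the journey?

Departure in UTC: 5:07 AM − 12:45 = 4:22 PM on Nov 6.
Arrival in UTC: 3:27 PM − 13:00 = 2:27 AM on Nov 7.
Elapsed = 2:27 AM − 4:22 PM (+1 day) = 10 hours 5 minutes.

10 hours 5 minutes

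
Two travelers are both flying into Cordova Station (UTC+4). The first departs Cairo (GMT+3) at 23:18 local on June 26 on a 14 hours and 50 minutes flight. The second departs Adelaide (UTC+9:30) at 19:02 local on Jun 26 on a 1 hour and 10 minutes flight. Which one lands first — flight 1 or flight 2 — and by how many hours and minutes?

Flight 1 in UTC: 23:18 − 3:00 = 20:18 on Jun 26.
+14 hours and 50 minutes → arrive 11:08 UTC on Jun 27.
Flight 2 in UTC: 19:02 − 9:30 = 09:32 on Jun 26.
+1 hour and 10 minutes → arrive 10:42 UTC on Jun 26.
Flight 2 lands earlier by 24 hours 26 minutes.

the second, by 24 hours 26 minutes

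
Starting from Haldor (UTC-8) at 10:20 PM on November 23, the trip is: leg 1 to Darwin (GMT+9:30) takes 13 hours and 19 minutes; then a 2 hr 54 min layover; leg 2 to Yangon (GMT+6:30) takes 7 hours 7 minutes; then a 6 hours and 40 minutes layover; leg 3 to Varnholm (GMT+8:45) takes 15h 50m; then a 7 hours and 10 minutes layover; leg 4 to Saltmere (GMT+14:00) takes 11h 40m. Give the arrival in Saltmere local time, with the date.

Convert departure to UTC: 10:20 PM + 8:00 = 6:20 AM UTC on Nov 24.
Add 13 hours and 19 minutes leg 1 → 7:39 PM UTC.
Add 2 hours 54 minutes layover in Darwin → 10:33 PM UTC.
Add 7 hours and 7 minutes leg 2 → 5:40 AM UTC (Nov 25).
Add 6 hours 40 minutes layover in Yangon → 12:20 PM UTC.
Add 15 hours and 50 minutes leg 3 → 4:10 AM UTC (Nov 26).
Add 7 hours and 10 minutes layover in Varnholm → 11:20 AM UTC.
Add 11 hours 40 minutes leg 4 → 11:00 PM UTC.
Saltmere is UTC+14:00, so local arrival = 11:00 PM + 14:00 = 1:00 PM on Nov 27.

1:00 PM on November 27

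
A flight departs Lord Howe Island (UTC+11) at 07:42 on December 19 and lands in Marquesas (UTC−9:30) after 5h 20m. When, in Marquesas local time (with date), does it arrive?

Marquesas is 20:30 behind Lord Howe Island.
After 5 hours and 20 minutes it is 13:02 in Lord Howe Island.
Shift by the zone difference: 13:02 − 20:30 = 16:32 on Dec 18 in Marquesas.

16:32 on December 18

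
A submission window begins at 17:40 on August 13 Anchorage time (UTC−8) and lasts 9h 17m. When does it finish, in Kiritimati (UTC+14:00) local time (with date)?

Kiritimati is 22:00 ahead of Anchorage.
After 9 hours and 17 minutes it is 02:57 (Aug 14) in Anchorage.
Shift by the zone difference: 02:57 + 22:00 = 00:57 on Aug 15 in Kiritimati.

00:57 on Aug 15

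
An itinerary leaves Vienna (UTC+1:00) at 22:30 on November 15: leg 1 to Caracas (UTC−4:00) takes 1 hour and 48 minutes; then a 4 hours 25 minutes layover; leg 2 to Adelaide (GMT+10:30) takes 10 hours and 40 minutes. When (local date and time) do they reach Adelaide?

Convert departure to UTC: 22:30 − 1:00 = 21:30 UTC on Nov 15.
Add 1 hour and 48 minutes leg 1 → 23:18 UTC.
Add 4 hours 25 minutes layover in Caracas → 03:43 UTC (Nov 16).
Add 10 hours 40 minutes leg 2 → 14:23 UTC.
Adelaide is UTC+10:30, so local arrival = 14:23 + 10:30 = 00:53 on Nov 17.

00:53 on November 17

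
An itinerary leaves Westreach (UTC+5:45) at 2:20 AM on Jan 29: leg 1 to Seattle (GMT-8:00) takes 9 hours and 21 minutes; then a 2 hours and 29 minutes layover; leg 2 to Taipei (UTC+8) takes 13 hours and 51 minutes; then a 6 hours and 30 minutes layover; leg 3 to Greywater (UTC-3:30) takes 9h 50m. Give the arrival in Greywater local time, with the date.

Convert departure to UTC: 2:20 AM − 5:45 = 8:35 PM UTC on Jan 28.
Add 9 hours 21 minutes leg 1 → 5:56 AM UTC (Jan 29).
Add 2 hours and 29 minutes layover in Seattle → 8:25 AM UTC.
Add 13 hours 51 minutes leg 2 → 10:16 PM UTC.
Add 6 hours and 30 minutes layover in Taipei → 4:46 AM UTC (Jan 30).
Add 9 hours and 50 minutes leg 3 → 2:36 PM UTC.
Greywater is UTC−3:30, so local arrival = 2:36 PM − 3:30 = 11:06 AM on Jan 30.

11:06 AM on Jan 30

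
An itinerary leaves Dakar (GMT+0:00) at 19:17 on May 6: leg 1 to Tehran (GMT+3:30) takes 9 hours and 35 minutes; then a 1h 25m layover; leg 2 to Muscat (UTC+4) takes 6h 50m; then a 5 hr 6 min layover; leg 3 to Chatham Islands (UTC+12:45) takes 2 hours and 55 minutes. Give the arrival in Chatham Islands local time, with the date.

09:53 on May 8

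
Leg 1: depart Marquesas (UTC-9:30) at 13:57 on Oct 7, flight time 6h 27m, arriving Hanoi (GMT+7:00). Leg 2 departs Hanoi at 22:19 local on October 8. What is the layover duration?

Convert departure to UTC: 13:57 + 9:30 = 23:27 UTC on Oct 7.
Add 6 hours 27 minutes flight time → 05:54 UTC (Oct 8).
Hanoi is UTC+7:00, so local arrival = 05:54 + 7:00 = 12:54 on Oct 8.
Layover = 22:19 − 12:54 = 9 hours 25 minutes.

9 hours 25 minutes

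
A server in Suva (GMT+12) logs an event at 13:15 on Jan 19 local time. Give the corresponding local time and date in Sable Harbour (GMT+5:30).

06:45 on Jan 19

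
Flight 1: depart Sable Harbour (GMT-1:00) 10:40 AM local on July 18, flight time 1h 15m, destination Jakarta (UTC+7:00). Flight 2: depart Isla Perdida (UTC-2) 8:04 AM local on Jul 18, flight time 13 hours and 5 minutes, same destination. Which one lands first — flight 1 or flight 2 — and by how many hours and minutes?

the first, by 10 hours 14 minutes

Flight 1 in UTC: 10:40 AM + 1:00 = 11:40 AM on Jul 18.
+1 hour 15 minutes → arrive 12:55 PM UTC on Jul 18.
Flight 2 in UTC: 8:04 AM + 2:00 = 10:04 AM on Jul 18.
+13 hours 5 minutes → arrive 11:09 PM UTC on Jul 18.
Flight 1 lands earlier by 10 hours 14 minutes.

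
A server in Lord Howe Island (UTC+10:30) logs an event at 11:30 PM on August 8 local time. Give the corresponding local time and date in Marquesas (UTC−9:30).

Marquesas is 20:00 behind Lord Howe Island.
Shift by the zone difference: 11:30 PM − 20:00 = 3:30 AM on Aug 8 in Marquesas.

3:30 AM on August 8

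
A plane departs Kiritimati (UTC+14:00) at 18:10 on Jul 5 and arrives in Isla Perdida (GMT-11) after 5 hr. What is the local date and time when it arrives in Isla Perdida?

22:10 on July 4

Convert departure to UTC: 18:10 − 14:00 = 04:10 UTC on Jul 5.
Add 5 hours travel time → 09:10 UTC.
Isla Perdida is UTC−11:00, so local arrival = 09:10 − 11:00 = 22:10 on Jul 4.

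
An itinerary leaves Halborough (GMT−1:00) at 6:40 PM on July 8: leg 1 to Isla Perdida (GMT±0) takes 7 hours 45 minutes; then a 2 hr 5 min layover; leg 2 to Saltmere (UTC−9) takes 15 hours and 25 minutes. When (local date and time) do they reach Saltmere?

Convert departure to UTC: 6:40 PM + 1:00 = 7:40 PM UTC on Jul 8.
Add 7 hours 45 minutes leg 1 → 3:25 AM UTC (Jul 9).
Add 2 hours and 5 minutes layover in Isla Perdida → 5:30 AM UTC.
Add 15 hours 25 minutes leg 2 → 8:55 PM UTC.
Saltmere is UTC−9:00, so local arrival = 8:55 PM − 9:00 = 11:55 AM on Jul 9.

11:55 AM on July 9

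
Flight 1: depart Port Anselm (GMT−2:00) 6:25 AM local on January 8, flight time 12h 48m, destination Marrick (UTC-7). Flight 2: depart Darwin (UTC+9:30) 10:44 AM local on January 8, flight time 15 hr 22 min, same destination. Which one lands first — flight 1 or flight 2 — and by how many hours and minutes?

Flight 1 in UTC: 6:25 AM + 2:00 = 8:25 AM on Jan 8.
+12 hours and 48 minutes → arrive 9:13 PM UTC on Jan 8.
Flight 2 in UTC: 10:44 AM − 9:30 = 1:14 AM on Jan 8.
+15 hours 22 minutes → arrive 4:36 PM UTC on Jan 8.
Flight 2 lands earlier by 4 hours 37 minutes.

the second, by 4 hours 37 minutes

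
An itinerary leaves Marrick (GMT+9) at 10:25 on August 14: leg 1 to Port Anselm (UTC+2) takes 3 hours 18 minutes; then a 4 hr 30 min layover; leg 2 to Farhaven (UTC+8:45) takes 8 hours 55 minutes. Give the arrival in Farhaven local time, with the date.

02:53 on August 15

Convert departure to UTC: 10:25 − 9:00 = 01:25 UTC on Aug 14.
Add 3 hours and 18 minutes leg 1 → 04:43 UTC.
Add 4 hours and 30 minutes layover in Port Anselm → 09:13 UTC.
Add 8 hours and 55 minutes leg 2 → 18:08 UTC.
Farhaven is UTC+8:45, so local arrival = 18:08 + 8:45 = 02:53 on Aug 15.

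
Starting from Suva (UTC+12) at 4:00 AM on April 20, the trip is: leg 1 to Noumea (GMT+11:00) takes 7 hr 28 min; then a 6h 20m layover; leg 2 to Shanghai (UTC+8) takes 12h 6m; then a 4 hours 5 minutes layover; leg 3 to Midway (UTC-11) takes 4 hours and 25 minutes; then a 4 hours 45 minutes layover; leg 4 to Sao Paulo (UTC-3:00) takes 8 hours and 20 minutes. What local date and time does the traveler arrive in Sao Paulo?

12:29 PM on April 21

Convert departure to UTC: 4:00 AM − 12:00 = 4:00 PM UTC on Apr 19.
Add 7 hours and 28 minutes leg 1 → 11:28 PM UTC.
Add 6 hours and 20 minutes layover in Noumea → 5:48 AM UTC (Apr 20).
Add 12 hours 6 minutes leg 2 → 5:54 PM UTC.
Add 4 hours 5 minutes layover in Shanghai → 9:59 PM UTC.
Add 4 hours and 25 minutes leg 3 → 2:24 AM UTC (Apr 21).
Add 4 hours and 45 minutes layover in Midway → 7:09 AM UTC.
Add 8 hours and 20 minutes leg 4 → 3:29 PM UTC.
Sao Paulo is UTC−3:00, so local arrival = 3:29 PM − 3:00 = 12:29 PM on Apr 21.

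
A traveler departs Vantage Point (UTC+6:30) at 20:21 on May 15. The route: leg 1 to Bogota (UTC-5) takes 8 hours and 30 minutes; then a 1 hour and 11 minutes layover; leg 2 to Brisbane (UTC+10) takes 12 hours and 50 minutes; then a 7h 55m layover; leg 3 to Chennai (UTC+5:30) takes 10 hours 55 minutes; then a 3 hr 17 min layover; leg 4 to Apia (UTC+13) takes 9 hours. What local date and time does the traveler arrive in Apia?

Convert departure to UTC: 20:21 − 6:30 = 13:51 UTC on May 15.
Add 8 hours 30 minutes leg 1 → 22:21 UTC.
Add 1 hour 11 minutes layover in Bogota → 23:32 UTC.
Add 12 hours and 50 minutes leg 2 → 12:22 UTC (May 16).
Add 7 hours 55 minutes layover in Brisbane → 20:17 UTC.
Add 10 hours and 55 minutes leg 3 → 07:12 UTC (May 17).
Add 3 hours 17 minutes layover in Chennai → 10:29 UTC.
Add 9 hours leg 4 → 19:29 UTC.
Apia is UTC+13:00, so local arrival = 19:29 + 13:00 = 08:29 on May 18.

08:29 on May 18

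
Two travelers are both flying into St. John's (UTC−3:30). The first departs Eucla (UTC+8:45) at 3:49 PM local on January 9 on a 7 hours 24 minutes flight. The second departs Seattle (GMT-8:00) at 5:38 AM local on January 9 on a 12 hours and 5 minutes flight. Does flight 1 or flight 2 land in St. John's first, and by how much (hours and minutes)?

Flight 1 in UTC: 3:49 PM − 8:45 = 7:04 AM on Jan 9.
+7 hours 24 minutes → arrive 2:28 PM UTC on Jan 9.
Flight 2 in UTC: 5:38 AM + 8:00 = 1:38 PM on Jan 9.
+12 hours 5 minutes → arrive 1:43 AM UTC on Jan 10.
Flight 1 lands earlier by 11 hours 15 minutes.

the first, by 11 hours 15 minutes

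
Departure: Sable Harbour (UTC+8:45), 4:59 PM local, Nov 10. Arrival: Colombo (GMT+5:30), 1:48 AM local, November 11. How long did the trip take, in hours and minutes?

Departure in UTC: 4:59 PM − 8:45 = 8:14 AM on Nov 10.
Arrival in UTC: 1:48 AM − 5:30 = 8:18 PM on Nov 10.
Elapsed = 8:18 PM − 8:14 AM = 12 hours 4 minutes.

12 hours 4 minutes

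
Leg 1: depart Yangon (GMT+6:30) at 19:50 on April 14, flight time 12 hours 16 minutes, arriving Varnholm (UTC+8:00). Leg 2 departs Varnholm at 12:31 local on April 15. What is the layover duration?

2 hours 55 minutes

Convert departure to UTC: 19:50 − 6:30 = 13:20 UTC on Apr 14.
Add 12 hours and 16 minutes flight time → 01:36 UTC (Apr 15).
Varnholm is UTC+8:00, so local arrival = 01:36 + 8:00 = 09:36 on Apr 15.
Layover = 12:31 − 09:36 = 2 hours 55 minutes.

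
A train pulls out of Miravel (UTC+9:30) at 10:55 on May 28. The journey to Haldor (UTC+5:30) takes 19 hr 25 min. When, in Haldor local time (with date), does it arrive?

Convert departure to UTC: 10:55 − 9:30 = 01:25 UTC on May 28.
Add 19 hours and 25 minutes travel time → 20:50 UTC.
Haldor is UTC+5:30, so local arrival = 20:50 + 5:30 = 02:20 on May 29.

02:20 on May 29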